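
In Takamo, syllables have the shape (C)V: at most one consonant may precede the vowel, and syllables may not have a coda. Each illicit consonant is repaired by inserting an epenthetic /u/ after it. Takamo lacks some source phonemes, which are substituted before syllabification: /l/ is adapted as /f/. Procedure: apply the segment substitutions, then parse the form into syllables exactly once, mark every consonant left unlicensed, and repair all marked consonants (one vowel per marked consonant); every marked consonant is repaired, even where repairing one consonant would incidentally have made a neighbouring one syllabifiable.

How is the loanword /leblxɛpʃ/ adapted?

Substitution: /l/ → /f/, giving /febfxɛpʃ/.
The consonants /b/, /f/, /p/, /ʃ/ cannot be parsed into a legal (C)V syllable (no codas are permitted; onsets are limited to one consonant).
Each unlicensed consonant becomes the onset of a new syllable: /b/ → /bu/, /f/ → /fu/, /p/ → /pu/, /ʃ/ → /ʃu/.

febufuxɛpuʃu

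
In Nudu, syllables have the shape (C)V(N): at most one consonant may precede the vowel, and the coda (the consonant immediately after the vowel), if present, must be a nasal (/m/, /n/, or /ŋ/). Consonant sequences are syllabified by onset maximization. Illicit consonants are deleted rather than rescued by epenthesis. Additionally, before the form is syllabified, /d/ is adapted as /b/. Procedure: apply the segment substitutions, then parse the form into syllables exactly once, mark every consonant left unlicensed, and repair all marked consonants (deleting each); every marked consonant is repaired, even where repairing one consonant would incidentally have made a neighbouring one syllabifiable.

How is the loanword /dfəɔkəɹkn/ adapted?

fəɔkə

Substitution: /d/ → /b/, giving /bfəɔkəɹkn/.
Under (C)V(N), the unsyllabifiable consonants are /b/, /ɹ/, /k/, /n/ (only a nasal (/m/, /n/, or /ŋ/) is licensed in coda position; onsets are limited to one consonant).
Deleting the stranded consonants removes /b/, /ɹ/, /k/, /n/.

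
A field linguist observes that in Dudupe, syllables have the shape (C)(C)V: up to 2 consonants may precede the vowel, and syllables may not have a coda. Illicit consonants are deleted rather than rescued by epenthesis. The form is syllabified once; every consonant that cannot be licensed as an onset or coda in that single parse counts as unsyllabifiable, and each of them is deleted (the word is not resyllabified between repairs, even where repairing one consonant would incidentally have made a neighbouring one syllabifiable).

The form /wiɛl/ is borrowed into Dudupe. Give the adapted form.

The consonants /l/ cannot be parsed into a legal (C)(C)V syllable (no codas are permitted; onsets may contain at most 2 consonants).
Each unlicensed consonant is deleted: /l/.

wiɛ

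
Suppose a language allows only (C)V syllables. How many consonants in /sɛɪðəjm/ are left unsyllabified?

Syllabifying with onset maximization leaves /j/, /m/ stranded (no codas are permitted; onsets are limited to one consonant).

2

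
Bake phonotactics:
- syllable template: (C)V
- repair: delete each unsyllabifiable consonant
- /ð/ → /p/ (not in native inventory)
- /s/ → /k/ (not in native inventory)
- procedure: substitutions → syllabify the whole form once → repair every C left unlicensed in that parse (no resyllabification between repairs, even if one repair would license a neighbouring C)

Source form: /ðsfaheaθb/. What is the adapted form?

fahea

Substitution: /ð/ → /p/, /s/ → /k/, giving /pkfaheaθb/.
Under (C)V, the unsyllabifiable consonants are /p/, /k/, /θ/, /b/ (no codas are permitted; onsets are limited to one consonant).
Deletion applies to /p/, /k/, /θ/, /b/.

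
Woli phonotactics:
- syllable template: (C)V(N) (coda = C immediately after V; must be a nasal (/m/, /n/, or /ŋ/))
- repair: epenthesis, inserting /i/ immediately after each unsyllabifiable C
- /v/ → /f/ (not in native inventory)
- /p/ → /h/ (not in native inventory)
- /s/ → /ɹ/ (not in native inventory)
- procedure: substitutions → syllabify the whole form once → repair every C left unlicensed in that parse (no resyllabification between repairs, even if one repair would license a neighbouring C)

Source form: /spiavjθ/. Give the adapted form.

Substitution: /s/ → /ɹ/, /p/ → /h/, /v/ → /f/, giving /ɹhiafjθ/.
The consonants /ɹ/, /f/, /j/, /θ/ cannot be parsed into a legal (C)V(N) syllable (only a nasal (/m/, /n/, or /ŋ/) is licensed in coda position; onsets are limited to one consonant).
Epenthesis after each stranded consonant: /ɹ/ → /ɹi/, /f/ → /fi/, /j/ → /ji/, /θ/ → /θi/.

ɹihiafijiθi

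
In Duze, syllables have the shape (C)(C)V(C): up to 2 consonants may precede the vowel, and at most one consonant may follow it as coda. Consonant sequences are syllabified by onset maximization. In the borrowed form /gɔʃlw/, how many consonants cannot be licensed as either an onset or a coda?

Under (C)(C)V(C), the unsyllabifiable consonants are /l/, /w/ (at most one coda consonant is licensed; onsets may contain at most 2 consonants).

2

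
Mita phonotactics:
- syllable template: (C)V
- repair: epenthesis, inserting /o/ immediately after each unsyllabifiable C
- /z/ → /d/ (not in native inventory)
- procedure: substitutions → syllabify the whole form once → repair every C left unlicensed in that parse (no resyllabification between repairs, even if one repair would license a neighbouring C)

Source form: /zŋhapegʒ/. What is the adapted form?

doŋohapegoʒo

Substitution: /z/ → /d/, giving /dŋhapegʒ/.
Syllabifying with onset maximization leaves /d/, /ŋ/, /g/, /ʒ/ stranded (no codas are permitted; onsets are limited to one consonant).
Inserting the epenthetic vowel yields /d/ → /do/, /ŋ/ → /ŋo/, /g/ → /go/, /ʒ/ → /ʒo/.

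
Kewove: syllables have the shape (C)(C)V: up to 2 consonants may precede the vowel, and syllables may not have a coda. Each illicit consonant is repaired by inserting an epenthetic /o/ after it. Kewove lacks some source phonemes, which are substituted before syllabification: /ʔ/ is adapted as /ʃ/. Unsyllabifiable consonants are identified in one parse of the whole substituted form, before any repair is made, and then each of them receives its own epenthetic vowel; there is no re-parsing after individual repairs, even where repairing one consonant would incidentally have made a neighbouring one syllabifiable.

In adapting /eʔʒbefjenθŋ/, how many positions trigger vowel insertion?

4

After substitution the input is /eʃʒbefjenθŋ/.
The unsyllabifiable consonants are /ʃ/, /n/, /θ/, /ŋ/; each receives one epenthetic vowel.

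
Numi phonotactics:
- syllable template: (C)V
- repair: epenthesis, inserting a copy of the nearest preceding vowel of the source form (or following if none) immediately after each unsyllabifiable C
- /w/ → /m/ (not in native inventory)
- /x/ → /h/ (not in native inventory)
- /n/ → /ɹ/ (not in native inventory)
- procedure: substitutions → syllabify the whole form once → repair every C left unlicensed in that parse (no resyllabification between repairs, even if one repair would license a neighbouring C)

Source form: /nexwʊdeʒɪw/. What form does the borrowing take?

ɹehemʊdeʒɪmɪ

Substitution: /n/ → /ɹ/, /x/ → /h/, /w/ → /m/, giving /ɹehmʊdeʒɪm/.
Under (C)V, the unsyllabifiable consonants are /h/, /m/ (no codas are permitted; onsets are limited to one consonant).
Each unlicensed consonant becomes the onset of a new syllable: /h/ → /he/, /m/ → /mɪ/.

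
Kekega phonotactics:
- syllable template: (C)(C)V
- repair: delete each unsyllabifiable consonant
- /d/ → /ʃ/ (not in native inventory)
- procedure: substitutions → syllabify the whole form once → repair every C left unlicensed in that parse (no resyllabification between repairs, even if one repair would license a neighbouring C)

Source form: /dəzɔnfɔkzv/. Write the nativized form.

ʃəzɔnfɔ

Substitution: /d/ → /ʃ/, giving /ʃəzɔnfɔkzv/.
The consonants /k/, /z/, /v/ cannot be parsed into a legal (C)(C)V syllable (no codas are permitted; onsets may contain at most 2 consonants).
Deletion applies to /k/, /z/, /v/.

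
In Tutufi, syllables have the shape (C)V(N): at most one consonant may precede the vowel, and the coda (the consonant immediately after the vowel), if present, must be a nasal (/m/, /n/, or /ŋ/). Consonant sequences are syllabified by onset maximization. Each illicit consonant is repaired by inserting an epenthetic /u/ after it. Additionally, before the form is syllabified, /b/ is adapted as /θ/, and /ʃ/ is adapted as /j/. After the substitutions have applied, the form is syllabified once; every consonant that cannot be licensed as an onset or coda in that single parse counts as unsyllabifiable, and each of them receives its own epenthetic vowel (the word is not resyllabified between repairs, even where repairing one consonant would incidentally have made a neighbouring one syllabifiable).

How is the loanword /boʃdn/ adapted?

Substitution: /b/ → /θ/, /ʃ/ → /j/, giving /θojdn/.
Syllabifying with onset maximization leaves /j/, /d/, /n/ stranded (only a nasal (/m/, /n/, or /ŋ/) is licensed in coda position; onsets are limited to one consonant).
Inserting the epenthetic vowel yields /j/ → /ju/, /d/ → /du/, /n/ → /nu/.

θojudunu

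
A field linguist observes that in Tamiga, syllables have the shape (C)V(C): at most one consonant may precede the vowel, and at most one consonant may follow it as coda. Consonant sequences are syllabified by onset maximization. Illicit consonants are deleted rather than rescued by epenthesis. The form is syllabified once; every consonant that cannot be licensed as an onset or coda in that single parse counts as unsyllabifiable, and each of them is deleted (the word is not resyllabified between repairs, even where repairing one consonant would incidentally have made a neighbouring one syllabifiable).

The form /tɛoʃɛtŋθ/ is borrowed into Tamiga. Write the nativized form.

tɛoʃɛt

The consonants /ŋ/, /θ/ cannot be parsed into a legal (C)V(C) syllable (at most one coda consonant is licensed; onsets are limited to one consonant).
Each unlicensed consonant is deleted: /ŋ/, /θ/.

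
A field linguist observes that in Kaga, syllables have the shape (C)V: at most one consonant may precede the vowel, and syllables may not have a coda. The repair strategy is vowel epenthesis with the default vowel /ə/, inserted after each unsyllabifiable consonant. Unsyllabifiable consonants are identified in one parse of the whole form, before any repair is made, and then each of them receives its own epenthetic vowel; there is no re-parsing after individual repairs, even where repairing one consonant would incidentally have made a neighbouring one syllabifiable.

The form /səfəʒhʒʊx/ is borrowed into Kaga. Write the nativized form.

səfəʒəhəʒʊxə

Syllabifying with onset maximization leaves /ʒ/, /h/, /x/ stranded (no codas are permitted; onsets are limited to one consonant).
Each unlicensed consonant becomes the onset of a new syllable: /ʒ/ → /ʒə/, /h/ → /hə/, /x/ → /xə/.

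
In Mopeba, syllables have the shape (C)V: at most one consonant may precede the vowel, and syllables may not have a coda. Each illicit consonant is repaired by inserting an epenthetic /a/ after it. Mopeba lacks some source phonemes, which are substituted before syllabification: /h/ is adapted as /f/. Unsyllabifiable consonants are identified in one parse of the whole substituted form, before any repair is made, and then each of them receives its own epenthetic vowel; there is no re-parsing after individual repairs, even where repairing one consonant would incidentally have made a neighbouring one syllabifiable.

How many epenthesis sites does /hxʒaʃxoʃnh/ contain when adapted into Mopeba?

After substitution the input is /fxʒaʃxoʃnf/.
The unsyllabifiable consonants are /f/, /x/, /ʃ/, /ʃ/, /n/, /f/; each receives one epenthetic vowel.

6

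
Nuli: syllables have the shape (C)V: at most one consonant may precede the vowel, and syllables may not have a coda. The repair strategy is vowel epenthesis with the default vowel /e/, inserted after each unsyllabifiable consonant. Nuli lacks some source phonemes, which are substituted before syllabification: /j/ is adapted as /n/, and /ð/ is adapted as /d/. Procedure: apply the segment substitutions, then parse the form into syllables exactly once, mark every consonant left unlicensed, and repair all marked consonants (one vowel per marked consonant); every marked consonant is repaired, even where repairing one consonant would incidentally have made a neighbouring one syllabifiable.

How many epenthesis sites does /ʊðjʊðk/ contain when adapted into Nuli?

After substitution the input is /ʊdnʊdk/.
The unsyllabifiable consonants are /d/, /d/, /k/; each receives one epenthetic vowel.

3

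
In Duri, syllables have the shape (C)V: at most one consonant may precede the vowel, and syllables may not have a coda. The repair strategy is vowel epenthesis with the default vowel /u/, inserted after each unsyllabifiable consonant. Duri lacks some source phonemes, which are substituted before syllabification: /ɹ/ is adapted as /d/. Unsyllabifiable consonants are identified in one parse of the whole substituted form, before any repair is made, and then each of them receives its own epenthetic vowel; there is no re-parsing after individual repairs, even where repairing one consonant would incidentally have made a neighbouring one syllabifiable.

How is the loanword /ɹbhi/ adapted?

Substitution: /ɹ/ → /d/, giving /dbhi/.
The consonants /d/, /b/ cannot be parsed into a legal (C)V syllable (no codas are permitted; onsets are limited to one consonant).
Epenthesis after each stranded consonant: /d/ → /du/, /b/ → /bu/.

dubuhi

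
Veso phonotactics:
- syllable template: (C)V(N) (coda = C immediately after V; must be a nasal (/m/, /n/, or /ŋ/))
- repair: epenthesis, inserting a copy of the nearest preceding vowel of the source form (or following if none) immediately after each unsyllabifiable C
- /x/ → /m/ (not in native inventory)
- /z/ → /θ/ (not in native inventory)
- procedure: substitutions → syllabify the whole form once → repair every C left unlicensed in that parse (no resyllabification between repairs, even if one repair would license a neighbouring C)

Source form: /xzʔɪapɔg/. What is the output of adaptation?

Substitution: /x/ → /m/, /z/ → /θ/, giving /mθʔɪapɔg/.
Under (C)V(N), the unsyllabifiable consonants are /m/, /θ/, /g/ (only a nasal (/m/, /n/, or /ŋ/) is licensed in coda position; onsets are limited to one consonant).
Epenthesis after each stranded consonant: /m/ → /mɪ/, /θ/ → /θɪ/, /g/ → /gɔ/.

mɪθɪʔɪapɔgɔ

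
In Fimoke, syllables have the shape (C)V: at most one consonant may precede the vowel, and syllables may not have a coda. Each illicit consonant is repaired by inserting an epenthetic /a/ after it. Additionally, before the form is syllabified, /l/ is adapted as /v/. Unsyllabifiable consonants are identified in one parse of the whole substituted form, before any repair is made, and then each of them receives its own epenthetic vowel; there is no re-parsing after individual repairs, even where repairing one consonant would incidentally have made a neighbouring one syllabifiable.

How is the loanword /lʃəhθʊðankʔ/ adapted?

vaʃəhaθʊðanakaʔa

Substitution: /l/ → /v/, giving /vʃəhθʊðankʔ/.
Syllabifying with onset maximization leaves /v/, /h/, /n/, /k/, /ʔ/ stranded (no codas are permitted; onsets are limited to one consonant).
Epenthesis after each stranded consonant: /v/ → /va/, /h/ → /ha/, /n/ → /na/, /k/ → /ka/, /ʔ/ → /ʔa/.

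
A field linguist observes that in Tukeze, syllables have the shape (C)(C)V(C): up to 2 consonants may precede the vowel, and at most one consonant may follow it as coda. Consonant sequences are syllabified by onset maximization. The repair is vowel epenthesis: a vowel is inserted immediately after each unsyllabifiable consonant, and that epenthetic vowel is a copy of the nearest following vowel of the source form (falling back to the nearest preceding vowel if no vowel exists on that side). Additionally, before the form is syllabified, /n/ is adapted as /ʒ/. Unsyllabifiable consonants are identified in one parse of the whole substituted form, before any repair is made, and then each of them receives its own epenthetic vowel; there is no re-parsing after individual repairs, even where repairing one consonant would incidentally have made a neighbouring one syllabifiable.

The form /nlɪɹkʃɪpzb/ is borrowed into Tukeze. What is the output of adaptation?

ʒlɪɹkʃɪpzɪbɪ

Substitution: /n/ → /ʒ/, giving /ʒlɪɹkʃɪpzb/.
Under (C)(C)V(C), the unsyllabifiable consonants are /z/, /b/ (at most one coda consonant is licensed; onsets may contain at most 2 consonants).
Epenthesis after each stranded consonant: /z/ → /zɪ/, /b/ → /bɪ/.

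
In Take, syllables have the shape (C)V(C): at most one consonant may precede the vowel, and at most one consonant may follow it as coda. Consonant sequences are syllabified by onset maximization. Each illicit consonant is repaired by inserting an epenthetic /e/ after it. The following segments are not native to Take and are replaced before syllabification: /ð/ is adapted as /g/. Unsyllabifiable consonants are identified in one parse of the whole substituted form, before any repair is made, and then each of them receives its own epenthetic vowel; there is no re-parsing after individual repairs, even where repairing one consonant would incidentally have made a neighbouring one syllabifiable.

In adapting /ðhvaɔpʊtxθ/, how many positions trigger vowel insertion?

4

After substitution the input is /ghvaɔpʊtxθ/.
The unsyllabifiable consonants are /g/, /h/, /x/, /θ/; each receives one epenthetic vowel.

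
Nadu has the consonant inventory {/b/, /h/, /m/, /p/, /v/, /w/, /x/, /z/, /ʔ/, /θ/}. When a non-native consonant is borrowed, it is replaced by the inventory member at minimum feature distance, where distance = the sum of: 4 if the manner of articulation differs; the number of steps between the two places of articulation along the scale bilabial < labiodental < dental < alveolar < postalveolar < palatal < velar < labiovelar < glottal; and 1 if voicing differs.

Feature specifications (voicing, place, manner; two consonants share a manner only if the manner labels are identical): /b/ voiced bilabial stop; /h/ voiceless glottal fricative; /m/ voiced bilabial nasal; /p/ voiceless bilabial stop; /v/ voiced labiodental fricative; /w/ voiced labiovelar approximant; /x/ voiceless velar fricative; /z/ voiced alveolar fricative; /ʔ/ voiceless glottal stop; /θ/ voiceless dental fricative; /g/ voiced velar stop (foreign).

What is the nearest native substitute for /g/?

/ʔ/ is closest: same manner (stop), place distance 2 (velar→glottal), voicing differs (+1); total 3. Next closest is /w/ at distance 5.

ʔ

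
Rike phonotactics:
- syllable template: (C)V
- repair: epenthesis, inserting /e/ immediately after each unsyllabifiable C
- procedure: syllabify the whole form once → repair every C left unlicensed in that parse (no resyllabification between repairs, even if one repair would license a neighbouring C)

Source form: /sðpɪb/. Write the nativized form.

seðepɪbe

Syllabifying with onset maximization leaves /s/, /ð/, /b/ stranded (no codas are permitted; onsets are limited to one consonant).
Inserting the epenthetic vowel yields /s/ → /se/, /ð/ → /ðe/, /b/ → /be/.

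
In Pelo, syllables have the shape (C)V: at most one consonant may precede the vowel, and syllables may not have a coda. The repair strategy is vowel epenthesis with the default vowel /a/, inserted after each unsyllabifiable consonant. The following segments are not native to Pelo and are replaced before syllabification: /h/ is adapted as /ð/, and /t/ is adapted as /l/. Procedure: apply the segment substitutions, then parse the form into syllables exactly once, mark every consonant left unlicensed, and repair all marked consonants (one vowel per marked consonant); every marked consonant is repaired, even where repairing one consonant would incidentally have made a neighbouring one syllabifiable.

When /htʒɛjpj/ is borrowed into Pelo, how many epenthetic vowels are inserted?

After substitution the input is /ðlʒɛjpj/.
The unsyllabifiable consonants are /ð/, /l/, /j/, /p/, /j/; each receives one epenthetic vowel.

5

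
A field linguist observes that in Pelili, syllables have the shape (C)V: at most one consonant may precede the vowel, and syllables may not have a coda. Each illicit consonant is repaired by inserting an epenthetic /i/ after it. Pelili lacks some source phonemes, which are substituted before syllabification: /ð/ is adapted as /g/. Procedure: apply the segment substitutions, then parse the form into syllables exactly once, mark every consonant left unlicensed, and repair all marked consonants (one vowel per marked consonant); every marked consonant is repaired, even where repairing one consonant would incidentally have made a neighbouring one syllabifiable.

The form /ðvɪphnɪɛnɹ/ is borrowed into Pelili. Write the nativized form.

givɪpihinɪɛniɹi

Substitution: /ð/ → /g/, giving /gvɪphnɪɛnɹ/.
Under (C)V, the unsyllabifiable consonants are /g/, /p/, /h/, /n/, /ɹ/ (no codas are permitted; onsets are limited to one consonant).
Inserting the epenthetic vowel yields /g/ → /gi/, /p/ → /pi/, /h/ → /hi/, /n/ → /ni/, /ɹ/ → /ɹi/.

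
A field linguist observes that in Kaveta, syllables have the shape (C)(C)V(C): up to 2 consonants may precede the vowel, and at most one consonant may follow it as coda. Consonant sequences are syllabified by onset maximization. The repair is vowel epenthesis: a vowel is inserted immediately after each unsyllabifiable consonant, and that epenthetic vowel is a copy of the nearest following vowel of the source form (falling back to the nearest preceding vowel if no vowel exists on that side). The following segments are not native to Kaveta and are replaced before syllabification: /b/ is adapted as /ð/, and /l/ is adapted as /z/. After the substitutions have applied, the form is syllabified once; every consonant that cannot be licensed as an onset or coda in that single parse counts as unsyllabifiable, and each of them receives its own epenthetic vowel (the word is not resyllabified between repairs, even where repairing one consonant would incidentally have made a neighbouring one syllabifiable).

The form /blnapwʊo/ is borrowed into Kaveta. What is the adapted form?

Substitution: /b/ → /ð/, /l/ → /z/, giving /ðznapwʊo/.
The consonants /ð/ cannot be parsed into a legal (C)(C)V(C) syllable (at most one coda consonant is licensed; onsets may contain at most 2 consonants).
Each unlicensed consonant becomes the onset of a new syllable: /ð/ → /ða/.

ðaznapwʊo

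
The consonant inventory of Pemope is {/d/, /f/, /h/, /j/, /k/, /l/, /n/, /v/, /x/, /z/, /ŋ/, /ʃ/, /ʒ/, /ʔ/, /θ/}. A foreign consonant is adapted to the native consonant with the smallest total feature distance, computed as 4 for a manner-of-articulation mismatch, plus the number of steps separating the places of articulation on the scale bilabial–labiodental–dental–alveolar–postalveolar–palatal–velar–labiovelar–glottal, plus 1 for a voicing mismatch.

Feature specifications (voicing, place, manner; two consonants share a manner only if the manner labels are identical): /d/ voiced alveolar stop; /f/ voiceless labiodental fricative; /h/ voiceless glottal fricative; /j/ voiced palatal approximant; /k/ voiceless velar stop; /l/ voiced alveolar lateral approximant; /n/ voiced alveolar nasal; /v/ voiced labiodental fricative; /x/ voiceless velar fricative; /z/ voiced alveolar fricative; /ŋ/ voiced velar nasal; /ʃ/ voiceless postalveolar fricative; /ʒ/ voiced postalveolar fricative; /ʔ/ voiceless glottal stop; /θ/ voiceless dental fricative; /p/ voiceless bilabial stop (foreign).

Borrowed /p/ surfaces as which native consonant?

d

/d/ is closest: same manner (stop), place distance 3 (bilabial→alveolar), voicing differs (+1); total 4. Next closest is /f/ at distance 5.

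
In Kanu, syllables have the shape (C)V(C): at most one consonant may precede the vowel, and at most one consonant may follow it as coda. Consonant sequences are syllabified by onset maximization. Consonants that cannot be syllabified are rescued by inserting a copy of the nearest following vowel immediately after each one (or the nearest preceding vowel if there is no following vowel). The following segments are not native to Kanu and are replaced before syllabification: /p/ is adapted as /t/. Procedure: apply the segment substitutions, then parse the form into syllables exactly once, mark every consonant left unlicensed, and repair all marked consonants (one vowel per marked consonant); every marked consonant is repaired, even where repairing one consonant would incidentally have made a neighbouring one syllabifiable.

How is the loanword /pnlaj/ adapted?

Substitution: /p/ → /t/, giving /tnlaj/.
Under (C)V(C), the unsyllabifiable consonants are /t/, /n/ (at most one coda consonant is licensed; onsets are limited to one consonant).
Each unlicensed consonant becomes the onset of a new syllable: /t/ → /ta/, /n/ → /na/.

tanalaj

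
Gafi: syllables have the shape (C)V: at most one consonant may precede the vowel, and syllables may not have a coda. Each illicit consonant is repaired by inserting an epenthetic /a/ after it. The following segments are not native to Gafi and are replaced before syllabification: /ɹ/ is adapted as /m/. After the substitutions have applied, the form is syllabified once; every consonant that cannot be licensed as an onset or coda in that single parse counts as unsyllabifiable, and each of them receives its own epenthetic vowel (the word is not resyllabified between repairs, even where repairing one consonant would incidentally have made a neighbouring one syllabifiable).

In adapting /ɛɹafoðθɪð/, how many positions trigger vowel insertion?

After substitution the input is /ɛmafoðθɪð/.
The unsyllabifiable consonants are /ð/, /ð/; each receives one epenthetic vowel.

2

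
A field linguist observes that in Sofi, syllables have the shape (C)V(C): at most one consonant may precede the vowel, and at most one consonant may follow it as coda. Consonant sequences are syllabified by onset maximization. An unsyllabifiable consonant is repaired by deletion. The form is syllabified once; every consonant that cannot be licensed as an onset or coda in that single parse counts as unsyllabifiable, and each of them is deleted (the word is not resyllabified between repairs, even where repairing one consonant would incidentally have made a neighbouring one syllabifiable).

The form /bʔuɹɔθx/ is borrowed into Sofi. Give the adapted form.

Syllabifying with onset maximization leaves /b/, /x/ stranded (at most one coda consonant is licensed; onsets are limited to one consonant).
Deletion applies to /b/, /x/.

ʔuɹɔθ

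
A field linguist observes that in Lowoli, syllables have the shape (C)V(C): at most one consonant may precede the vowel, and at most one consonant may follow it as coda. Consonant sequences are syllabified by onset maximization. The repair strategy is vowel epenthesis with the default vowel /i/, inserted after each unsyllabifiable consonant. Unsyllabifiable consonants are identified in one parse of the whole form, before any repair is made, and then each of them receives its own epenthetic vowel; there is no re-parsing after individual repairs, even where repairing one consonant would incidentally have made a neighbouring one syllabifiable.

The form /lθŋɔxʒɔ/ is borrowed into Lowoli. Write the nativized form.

Syllabifying with onset maximization leaves /l/, /θ/ stranded (at most one coda consonant is licensed; onsets are limited to one consonant).
Epenthesis after each stranded consonant: /l/ → /li/, /θ/ → /θi/.

liθiŋɔxʒɔ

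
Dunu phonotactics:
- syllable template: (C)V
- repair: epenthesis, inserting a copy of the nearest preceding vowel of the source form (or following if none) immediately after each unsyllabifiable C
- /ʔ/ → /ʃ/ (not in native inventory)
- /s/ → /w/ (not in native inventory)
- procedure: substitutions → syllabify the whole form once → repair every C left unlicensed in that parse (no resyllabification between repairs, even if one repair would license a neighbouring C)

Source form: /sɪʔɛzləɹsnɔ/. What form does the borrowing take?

wɪʃɛzɛləɹəwənɔ

Substitution: /s/ → /w/, /ʔ/ → /ʃ/, giving /wɪʃɛzləɹwnɔ/.
The consonants /z/, /ɹ/, /w/ cannot be parsed into a legal (C)V syllable (no codas are permitted; onsets are limited to one consonant).
Inserting the epenthetic vowel yields /z/ → /zɛ/, /ɹ/ → /ɹə/, /w/ → /wə/.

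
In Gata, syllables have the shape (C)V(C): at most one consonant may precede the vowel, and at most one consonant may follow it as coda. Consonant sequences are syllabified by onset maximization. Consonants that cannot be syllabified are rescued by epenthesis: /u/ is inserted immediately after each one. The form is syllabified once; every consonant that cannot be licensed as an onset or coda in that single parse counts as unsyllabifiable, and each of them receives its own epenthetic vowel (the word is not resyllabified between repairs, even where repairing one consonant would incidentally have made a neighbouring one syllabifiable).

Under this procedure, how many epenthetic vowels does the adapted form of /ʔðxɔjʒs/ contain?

The unsyllabifiable consonants are /ʔ/, /ð/, /ʒ/, /s/; each receives one epenthetic vowel.

4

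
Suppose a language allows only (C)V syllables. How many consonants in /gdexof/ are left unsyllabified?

Syllabifying with onset maximization leaves /g/, /f/ stranded (no codas are permitted; onsets are limited to one consonant).

2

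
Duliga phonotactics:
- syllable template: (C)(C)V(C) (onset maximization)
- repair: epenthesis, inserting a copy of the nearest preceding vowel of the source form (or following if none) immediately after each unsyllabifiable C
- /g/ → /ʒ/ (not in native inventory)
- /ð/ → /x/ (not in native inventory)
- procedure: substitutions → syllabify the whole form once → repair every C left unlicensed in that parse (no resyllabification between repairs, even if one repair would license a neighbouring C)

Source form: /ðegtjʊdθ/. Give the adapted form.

xeʒtjʊdθʊ

Substitution: /ð/ → /x/, /g/ → /ʒ/, giving /xeʒtjʊdθ/.
Syllabifying with onset maximization leaves /θ/ stranded (at most one coda consonant is licensed; onsets may contain at most 2 consonants).
Inserting the epenthetic vowel yields /θ/ → /θʊ/.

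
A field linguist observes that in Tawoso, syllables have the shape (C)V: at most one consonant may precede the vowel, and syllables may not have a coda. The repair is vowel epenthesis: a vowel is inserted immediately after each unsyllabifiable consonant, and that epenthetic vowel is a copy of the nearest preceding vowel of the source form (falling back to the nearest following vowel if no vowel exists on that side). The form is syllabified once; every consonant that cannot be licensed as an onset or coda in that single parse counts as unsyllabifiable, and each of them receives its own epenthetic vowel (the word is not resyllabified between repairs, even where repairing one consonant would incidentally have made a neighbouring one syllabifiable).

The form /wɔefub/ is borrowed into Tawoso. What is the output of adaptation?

wɔefubu

The consonants /b/ cannot be parsed into a legal (C)V syllable (no codas are permitted; onsets are limited to one consonant).
Inserting the epenthetic vowel yields /b/ → /bu/.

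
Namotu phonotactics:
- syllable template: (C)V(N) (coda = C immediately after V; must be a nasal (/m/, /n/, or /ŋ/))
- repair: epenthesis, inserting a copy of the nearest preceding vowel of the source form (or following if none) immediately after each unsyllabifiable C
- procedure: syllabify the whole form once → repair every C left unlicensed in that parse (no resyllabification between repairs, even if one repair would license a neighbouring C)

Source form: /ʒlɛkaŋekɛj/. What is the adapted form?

Syllabifying with onset maximization leaves /ʒ/, /j/ stranded (only a nasal (/m/, /n/, or /ŋ/) is licensed in coda position; onsets are limited to one consonant).
Epenthesis after each stranded consonant: /ʒ/ → /ʒɛ/, /j/ → /jɛ/.

ʒɛlɛkaŋekɛjɛ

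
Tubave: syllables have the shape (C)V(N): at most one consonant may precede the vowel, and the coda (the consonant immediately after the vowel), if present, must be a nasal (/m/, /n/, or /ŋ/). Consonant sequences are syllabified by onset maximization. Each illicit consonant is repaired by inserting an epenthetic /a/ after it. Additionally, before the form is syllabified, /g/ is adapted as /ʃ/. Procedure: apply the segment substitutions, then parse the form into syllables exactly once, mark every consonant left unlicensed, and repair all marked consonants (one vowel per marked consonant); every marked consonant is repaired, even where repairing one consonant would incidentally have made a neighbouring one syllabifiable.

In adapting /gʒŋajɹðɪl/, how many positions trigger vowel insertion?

After substitution the input is /ʃʒŋajɹðɪl/.
The unsyllabifiable consonants are /ʃ/, /ʒ/, /j/, /ɹ/, /l/; each receives one epenthetic vowel.

5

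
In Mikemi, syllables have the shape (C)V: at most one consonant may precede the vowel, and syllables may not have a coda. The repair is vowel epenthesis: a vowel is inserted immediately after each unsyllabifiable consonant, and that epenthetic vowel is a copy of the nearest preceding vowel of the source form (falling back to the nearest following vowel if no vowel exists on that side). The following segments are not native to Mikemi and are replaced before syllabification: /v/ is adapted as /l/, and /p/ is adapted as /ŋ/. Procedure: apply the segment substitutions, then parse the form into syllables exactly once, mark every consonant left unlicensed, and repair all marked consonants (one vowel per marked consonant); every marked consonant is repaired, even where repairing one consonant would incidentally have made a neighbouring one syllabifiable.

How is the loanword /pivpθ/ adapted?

Substitution: /p/ → /ŋ/, /v/ → /l/, giving /ŋilŋθ/.
Syllabifying with onset maximization leaves /l/, /ŋ/, /θ/ stranded (no codas are permitted; onsets are limited to one consonant).
Epenthesis after each stranded consonant: /l/ → /li/, /ŋ/ → /ŋi/, /θ/ → /θi/.

ŋiliŋiθi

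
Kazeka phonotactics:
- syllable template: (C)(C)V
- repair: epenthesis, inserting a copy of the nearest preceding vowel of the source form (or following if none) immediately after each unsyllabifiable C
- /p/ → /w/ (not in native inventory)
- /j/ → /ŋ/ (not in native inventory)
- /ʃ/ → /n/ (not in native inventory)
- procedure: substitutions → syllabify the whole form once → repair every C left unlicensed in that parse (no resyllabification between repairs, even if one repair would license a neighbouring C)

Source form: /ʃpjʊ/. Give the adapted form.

nʊwŋʊ

Substitution: /ʃ/ → /n/, /p/ → /w/, /j/ → /ŋ/, giving /nwŋʊ/.
The consonants /n/ cannot be parsed into a legal (C)(C)V syllable (no codas are permitted; onsets may contain at most 2 consonants).
Each unlicensed consonant becomes the onset of a new syllable: /n/ → /nʊ/.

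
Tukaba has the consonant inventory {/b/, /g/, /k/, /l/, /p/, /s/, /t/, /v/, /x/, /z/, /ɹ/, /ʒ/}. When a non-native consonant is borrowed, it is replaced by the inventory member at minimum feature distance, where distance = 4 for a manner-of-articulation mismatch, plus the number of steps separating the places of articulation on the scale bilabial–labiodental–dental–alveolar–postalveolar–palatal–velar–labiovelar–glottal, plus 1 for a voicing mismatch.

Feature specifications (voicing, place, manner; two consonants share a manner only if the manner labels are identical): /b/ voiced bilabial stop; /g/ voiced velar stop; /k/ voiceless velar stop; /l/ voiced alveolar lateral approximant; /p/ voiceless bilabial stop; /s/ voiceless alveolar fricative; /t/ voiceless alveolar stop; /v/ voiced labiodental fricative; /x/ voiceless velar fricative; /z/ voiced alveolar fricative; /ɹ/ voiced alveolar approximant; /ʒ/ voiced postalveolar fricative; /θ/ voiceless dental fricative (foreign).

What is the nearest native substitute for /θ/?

s

/s/ is closest: same manner (fricative), place distance 1 (dental→alveolar), same voicing; total 1. Next closest is /v/ at distance 2.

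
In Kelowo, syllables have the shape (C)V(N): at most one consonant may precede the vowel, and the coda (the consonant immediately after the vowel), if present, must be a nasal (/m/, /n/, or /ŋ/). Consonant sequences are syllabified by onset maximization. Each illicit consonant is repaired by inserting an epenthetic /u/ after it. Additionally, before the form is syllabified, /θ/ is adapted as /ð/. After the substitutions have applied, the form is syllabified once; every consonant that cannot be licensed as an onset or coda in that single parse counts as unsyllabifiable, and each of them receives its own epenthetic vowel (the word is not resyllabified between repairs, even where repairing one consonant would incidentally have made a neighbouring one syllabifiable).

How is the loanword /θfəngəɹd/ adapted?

Substitution: /θ/ → /ð/, giving /ðfəngəɹd/.
The consonants /ð/, /ɹ/, /d/ cannot be parsed into a legal (C)V(N) syllable (only a nasal (/m/, /n/, or /ŋ/) is licensed in coda position; onsets are limited to one consonant).
Each unlicensed consonant becomes the onset of a new syllable: /ð/ → /ðu/, /ɹ/ → /ɹu/, /d/ → /du/.

ðufəngəɹudu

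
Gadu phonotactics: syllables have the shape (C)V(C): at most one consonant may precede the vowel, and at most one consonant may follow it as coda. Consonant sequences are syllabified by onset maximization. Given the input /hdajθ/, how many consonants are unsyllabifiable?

2

Syllabifying with onset maximization leaves /h/, /θ/ stranded (at most one coda consonant is licensed; onsets are limited to one consonant).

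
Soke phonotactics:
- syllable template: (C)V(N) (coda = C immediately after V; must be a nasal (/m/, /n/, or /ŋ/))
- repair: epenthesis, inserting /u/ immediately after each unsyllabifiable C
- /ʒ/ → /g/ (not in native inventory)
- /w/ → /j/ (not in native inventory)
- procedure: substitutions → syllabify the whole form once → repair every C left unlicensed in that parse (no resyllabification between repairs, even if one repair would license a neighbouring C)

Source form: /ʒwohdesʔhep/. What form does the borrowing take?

gujohudesuʔuhepu

Substitution: /ʒ/ → /g/, /w/ → /j/, giving /gjohdesʔhep/.
The consonants /g/, /h/, /s/, /ʔ/, /p/ cannot be parsed into a legal (C)V(N) syllable (only a nasal (/m/, /n/, or /ŋ/) is licensed in coda position; onsets are limited to one consonant).
Epenthesis after each stranded consonant: /g/ → /gu/, /h/ → /hu/, /s/ → /su/, /ʔ/ → /ʔu/, /p/ → /pu/.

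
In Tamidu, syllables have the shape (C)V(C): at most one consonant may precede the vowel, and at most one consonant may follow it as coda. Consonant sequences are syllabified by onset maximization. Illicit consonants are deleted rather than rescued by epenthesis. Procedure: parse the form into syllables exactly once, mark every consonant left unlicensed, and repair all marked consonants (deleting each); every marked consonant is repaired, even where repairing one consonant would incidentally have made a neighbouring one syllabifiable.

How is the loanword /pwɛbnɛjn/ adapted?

The consonants /p/, /n/ cannot be parsed into a legal (C)V(C) syllable (at most one coda consonant is licensed; onsets are limited to one consonant).
Each unlicensed consonant is deleted: /p/, /n/.

wɛbnɛj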